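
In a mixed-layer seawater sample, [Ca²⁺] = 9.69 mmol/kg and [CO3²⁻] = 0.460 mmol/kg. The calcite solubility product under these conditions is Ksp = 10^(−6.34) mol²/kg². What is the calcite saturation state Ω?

Ω = 9.75

Ksp = 10^(−6.34) = 4.571×10^-7
Ω = [Ca²⁺][CO3²⁻]/Ksp = (9.69×10^-3)(0.460×10^-3) / 4.571×10^-7 = 9.75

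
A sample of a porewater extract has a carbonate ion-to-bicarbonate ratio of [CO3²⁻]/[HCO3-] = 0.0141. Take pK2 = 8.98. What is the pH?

From K2 = [H⁺][CO3²⁻]/[HCO3-]:  pH = pK2 + log₁₀([CO3²⁻]/[HCO3-])
log₁₀(0.0141) = -1.851
pH = 8.98 + (-1.851) = 7.13

pH = 7.13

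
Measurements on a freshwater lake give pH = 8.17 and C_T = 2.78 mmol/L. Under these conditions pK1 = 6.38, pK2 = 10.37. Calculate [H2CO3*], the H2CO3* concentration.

[CO2*] = 0.0441 mmol/L

α₀ = 1 / (1 + K1/[H⁺] + K1K2/[H⁺]²) = 1 / (1 + 10^+1.79 + 10^-0.41)
   = 1 / (1 + 61.660 + 0.38905) = 1/63.049 = 0.01586
[CO2*] = α₀ × DIC = 0.01586 × 2.78 = 0.0441 mmol/L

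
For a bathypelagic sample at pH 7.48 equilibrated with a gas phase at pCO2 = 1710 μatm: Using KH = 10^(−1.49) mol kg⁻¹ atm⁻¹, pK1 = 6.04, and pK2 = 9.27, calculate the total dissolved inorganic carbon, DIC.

DIC = 1.60 mmol/kg

[CO2*] = KH · pCO2 = 10^(−1.49) × 1710×10^-6 = 5.533×10^-5 mol/kg
α₀ = 1/(1 + K1/[H⁺] + K1K2/[H⁺]²) = 1/(1 + 10^+1.44 + 10^-0.35) = 0.03450
DIC = [CO2*]/α₀ = 5.533×10^-5 / 0.03450 = 1.60 mmol/kg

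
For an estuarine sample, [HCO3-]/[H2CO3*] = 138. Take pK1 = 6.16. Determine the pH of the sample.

From K1 = [H⁺][HCO3-]/[H2CO3*]:  pH = pK1 + log₁₀([HCO3-]/[H2CO3*])
log₁₀(138) = +2.140
pH = 6.16 + (+2.140) = 8.30

pH = 8.30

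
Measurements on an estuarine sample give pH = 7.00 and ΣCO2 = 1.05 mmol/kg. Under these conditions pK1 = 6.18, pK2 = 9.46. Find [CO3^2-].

α₂ = 1 / (1 + [H⁺]/K2 + [H⁺]²/(K1K2)) = 1 / (1 + 10^+2.46 + 10^+1.64)
   = 1 / (1 + 288.40 + 43.652) = 1/333.05 = 0.003003
[CO3²⁻] = α₂ × DIC = 0.003003 × 1.05 = 0.00315 mmol/kg = 3.15 μmol/kg

[CO3²⁻] = 3.15 μmol/kg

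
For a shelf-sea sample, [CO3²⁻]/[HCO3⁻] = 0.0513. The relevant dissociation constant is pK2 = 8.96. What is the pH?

pH = 7.67

From K2 = [H⁺][CO3²⁻]/[HCO3⁻]:  pH = pK2 + log₁₀([CO3²⁻]/[HCO3⁻])
log₁₀(0.0513) = -1.290
pH = 8.96 + (-1.290) = 7.67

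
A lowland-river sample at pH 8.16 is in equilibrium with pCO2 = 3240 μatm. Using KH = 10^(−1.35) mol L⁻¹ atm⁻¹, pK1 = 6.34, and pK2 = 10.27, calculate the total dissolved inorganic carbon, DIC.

[CO2*] = KH · pCO2 = 10^(−1.35) × 3240×10^-6 = 1.447×10^-4 mol/L
α₀ = 1/(1 + K1/[H⁺] + K1K2/[H⁺]²) = 1/(1 + 10^+1.82 + 10^-0.29) = 0.01480
DIC = [CO2*]/α₀ = 1.447×10^-4 / 0.01480 = 9.78 mmol/L

DIC = 9.78 mmol/L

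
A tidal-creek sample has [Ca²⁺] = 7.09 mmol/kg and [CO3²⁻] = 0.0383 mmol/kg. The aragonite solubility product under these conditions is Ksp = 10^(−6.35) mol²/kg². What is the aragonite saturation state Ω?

Ksp = 10^(−6.35) = 4.467×10^-7
Ω = [Ca²⁺][CO3²⁻]/Ksp = (7.09×10^-3)(0.0383×10^-3) / 4.467×10^-7 = 0.608

Ω = 0.608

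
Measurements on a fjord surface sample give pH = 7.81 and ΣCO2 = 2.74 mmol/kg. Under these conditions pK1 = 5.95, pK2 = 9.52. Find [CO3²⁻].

[CO3²⁻] = 0.0517 mmol/kg

α₂ = 1 / (1 + [H⁺]/K2 + [H⁺]²/(K1K2)) = 1 / (1 + 10^+1.71 + 10^-0.15)
   = 1 / (1 + 51.286 + 0.70795) = 1/52.994 = 0.01887
[CO3²⁻] = α₂ × DIC = 0.01887 × 2.74 = 0.0517 mmol/kg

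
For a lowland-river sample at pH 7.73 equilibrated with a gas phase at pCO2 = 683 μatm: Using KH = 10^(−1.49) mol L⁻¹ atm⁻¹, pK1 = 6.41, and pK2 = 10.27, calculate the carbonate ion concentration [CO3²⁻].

[CO2*] = KH · pCO2 = 10^(−1.49) × 683×10^-6 = 2.210×10^-5 mol/L
α₀ = 1/(1 + K1/[H⁺] + K1K2/[H⁺]²) = 1/(1 + 10^+1.32 + 10^-1.22) = 0.04555
DIC = [CO2*]/α₀ = 2.210×10^-5 / 0.04555 = 0.4852 mmol/L
[CO3²⁻] = α₂·DIC; α₂ = 0.002745, so [CO3²⁻] = 0.002745 × 0.4852 = 0.00133 mmol/L = 1.33 μmol/L

[CO3²⁻] = 1.33 μmol/L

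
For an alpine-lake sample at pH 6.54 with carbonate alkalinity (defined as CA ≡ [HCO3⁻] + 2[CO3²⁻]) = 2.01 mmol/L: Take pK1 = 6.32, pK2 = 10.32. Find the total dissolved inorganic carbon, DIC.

CA = [HCO3⁻] + 2[CO3²⁻] = (α₁ + 2α₂)·DIC
At pH 6.54: [H⁺]/K1 = 10^-0.22 = 0.60256, K2/[H⁺] = 10^-3.78 = 0.00016596
α₁ = 1/(1 + 0.60256 + 0.00016596) = 1/1.6027 = 0.6239; α₂ = α₁·K2/[H⁺] = 0.0001035
α₁ + 2α₂ = 0.6241
DIC = CA / (α₁ + 2α₂) = 2.01 / 0.6241 = 3.22 mmol/L

DIC = 3.22 mmol/L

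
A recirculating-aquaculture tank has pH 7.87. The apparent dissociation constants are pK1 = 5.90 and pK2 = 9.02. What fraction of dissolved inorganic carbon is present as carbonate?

α₂ = 0.0655

α₂ = 1 / (1 + [H⁺]/K2 + [H⁺]²/(K1K2)) = 1 / (1 + 10^+1.15 + 10^-0.82)
   = 1 / (1 + 14.125 + 0.15136) = 1/15.277 = 0.06546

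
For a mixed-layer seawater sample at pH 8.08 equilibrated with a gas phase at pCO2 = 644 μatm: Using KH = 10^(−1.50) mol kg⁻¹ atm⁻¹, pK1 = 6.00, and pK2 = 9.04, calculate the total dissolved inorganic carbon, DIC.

DIC = 2.74 mmol/kg

[CO2*] = KH · pCO2 = 10^(−1.50) × 644×10^-6 = 2.037×10^-5 mol/kg
α₀ = 1/(1 + K1/[H⁺] + K1K2/[H⁺]²) = 1/(1 + 10^+2.08 + 10^+1.12) = 0.007440
DIC = [CO2*]/α₀ = 2.037×10^-5 / 0.007440 = 2.74 mmol/kg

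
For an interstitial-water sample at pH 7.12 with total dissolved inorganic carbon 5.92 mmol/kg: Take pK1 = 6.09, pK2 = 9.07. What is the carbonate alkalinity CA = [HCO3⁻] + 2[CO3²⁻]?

CA = 5.48 mmol/kg

CA = [HCO3⁻] + 2[CO3²⁻] = (α₁ + 2α₂)·DIC
At pH 7.12: [H⁺]/K1 = 10^-1.03 = 0.093325, K2/[H⁺] = 10^-1.95 = 0.011220
α₁ = 1/(1 + 0.093325 + 0.011220) = 1/1.1045 = 0.9053; α₂ = α₁·K2/[H⁺] = 0.01016
α₁ + 2α₂ = 0.9257
CA = 0.9257 × 5.92 = 5.48 mmol/kg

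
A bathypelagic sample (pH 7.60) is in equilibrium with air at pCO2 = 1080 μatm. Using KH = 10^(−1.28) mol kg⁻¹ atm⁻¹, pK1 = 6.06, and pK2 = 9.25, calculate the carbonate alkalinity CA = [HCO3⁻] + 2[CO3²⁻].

[CO2*] = KH · pCO2 = 10^(−1.28) × 1080×10^-6 = 5.668×10^-5 mol/kg
α₀ = 1/(1 + K1/[H⁺] + K1K2/[H⁺]²) = 1/(1 + 10^+1.54 + 10^-0.11) = 0.02743
DIC = [CO2*]/α₀ = 5.668×10^-5 / 0.02743 = 2.066 mmol/kg
CA = (α₁ + 2α₂)·DIC = (0.9513 + 2×0.02130) × 2.066 = 2.05 mmol/kg

CA = 2.05 mmol/kg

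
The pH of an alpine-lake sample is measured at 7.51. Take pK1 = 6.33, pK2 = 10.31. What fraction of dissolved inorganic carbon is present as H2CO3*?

α₀ = 1 / (1 + K1/[H⁺] + K1K2/[H⁺]²) = 1 / (1 + 10^+1.18 + 10^-1.62)
   = 1 / (1 + 15.136 + 0.023988) = 1/16.160 = 0.06188

α₀ = 0.0619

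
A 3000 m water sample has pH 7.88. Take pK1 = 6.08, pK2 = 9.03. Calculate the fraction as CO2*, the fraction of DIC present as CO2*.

α₀ = 0.0146

α₀ = 1 / (1 + K1/[H⁺] + K1K2/[H⁺]²) = 1 / (1 + 10^+1.80 + 10^+0.65)
   = 1 / (1 + 63.096 + 4.4668) = 1/68.563 = 0.01459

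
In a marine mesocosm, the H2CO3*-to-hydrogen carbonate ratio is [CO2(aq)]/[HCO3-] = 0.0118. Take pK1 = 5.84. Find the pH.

From K1 = [H⁺][HCO3-]/[CO2(aq)]:  pH = pK1 − log₁₀([CO2(aq)]/[HCO3-])
log₁₀(0.0118) = -1.928
pH = 5.84 − (-1.928) = 7.77

pH = 7.77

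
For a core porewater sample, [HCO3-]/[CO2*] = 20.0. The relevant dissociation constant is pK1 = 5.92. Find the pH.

From K1 = [H⁺][HCO3-]/[CO2*]:  pH = pK1 + log₁₀([HCO3-]/[CO2*])
log₁₀(20.0) = +1.301
pH = 5.92 + (+1.301) = 7.22

pH = 7.22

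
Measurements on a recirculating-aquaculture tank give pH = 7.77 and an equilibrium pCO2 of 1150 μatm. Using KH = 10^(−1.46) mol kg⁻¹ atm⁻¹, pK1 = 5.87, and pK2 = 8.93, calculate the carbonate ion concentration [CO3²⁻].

[CO2*] = KH · pCO2 = 10^(−1.46) × 1150×10^-6 = 3.987×10^-5 mol/kg
α₀ = 1/(1 + K1/[H⁺] + K1K2/[H⁺]²) = 1/(1 + 10^+1.90 + 10^+0.74) = 0.01164
DIC = [CO2*]/α₀ = 3.987×10^-5 / 0.01164 = 3.426 mmol/kg
[CO3²⁻] = α₂·DIC; α₂ = 0.06395, so [CO3²⁻] = 0.06395 × 3.426 = 0.219 mmol/kg

[CO3²⁻] = 0.219 mmol/kg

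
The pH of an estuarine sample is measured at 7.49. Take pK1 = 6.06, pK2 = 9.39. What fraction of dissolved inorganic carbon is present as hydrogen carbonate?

α₁ = 0.953

α₁ = 1 / (1 + [H⁺]/K1 + K2/[H⁺]) = 1 / (1 + 10^-1.43 + 10^-1.90)
   = 1 / (1 + 0.037154 + 0.012589) = 1/1.0497 = 0.9526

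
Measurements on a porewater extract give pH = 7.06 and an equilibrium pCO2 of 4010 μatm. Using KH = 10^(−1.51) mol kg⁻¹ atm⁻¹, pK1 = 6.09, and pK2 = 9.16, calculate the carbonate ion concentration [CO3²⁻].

[CO2*] = KH · pCO2 = 10^(−1.51) × 4010×10^-6 = 1.239×10^-4 mol/kg
α₀ = 1/(1 + K1/[H⁺] + K1K2/[H⁺]²) = 1/(1 + 10^+0.97 + 10^-1.13) = 0.09609
DIC = [CO2*]/α₀ = 1.239×10^-4 / 0.09609 = 1.290 mmol/kg
[CO3²⁻] = α₂·DIC; α₂ = 0.007123, so [CO3²⁻] = 0.007123 × 1.290 = 0.00919 mmol/kg = 9.19 μmol/kg

[CO3²⁻] = 9.19 μmol/kg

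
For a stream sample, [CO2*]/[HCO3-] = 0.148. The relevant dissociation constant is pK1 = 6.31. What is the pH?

pH = 7.14

From K1 = [H⁺][HCO3-]/[CO2*]:  pH = pK1 − log₁₀([CO2*]/[HCO3-])
log₁₀(0.148) = -0.830
pH = 6.31 − (-0.830) = 7.14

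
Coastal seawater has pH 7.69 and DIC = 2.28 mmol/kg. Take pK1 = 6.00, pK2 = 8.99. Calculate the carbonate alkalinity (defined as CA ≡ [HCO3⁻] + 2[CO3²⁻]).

CA = 2.34 mmol/kg

CA = [HCO3⁻] + 2[CO3²⁻] = (α₁ + 2α₂)·DIC
At pH 7.69: [H⁺]/K1 = 10^-1.69 = 0.020417, K2/[H⁺] = 10^-1.30 = 0.050119
α₁ = 1/(1 + 0.020417 + 0.050119) = 1/1.0705 = 0.9341; α₂ = α₁·K2/[H⁺] = 0.04682
α₁ + 2α₂ = 1.0277
CA = 1.0277 × 2.28 = 2.34 mmol/kg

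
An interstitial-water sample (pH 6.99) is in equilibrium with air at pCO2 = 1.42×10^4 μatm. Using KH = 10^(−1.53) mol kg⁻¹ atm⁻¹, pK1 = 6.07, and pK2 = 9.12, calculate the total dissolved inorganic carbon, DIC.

[CO2*] = KH · pCO2 = 10^(−1.53) × 1.42×10^4×10^-6 = 4.191×10^-4 mol/kg
α₀ = 1/(1 + K1/[H⁺] + K1K2/[H⁺]²) = 1/(1 + 10^+0.92 + 10^-1.21) = 0.1066
DIC = [CO2*]/α₀ = 4.191×10^-4 / 0.1066 = 3.93 mmol/kg

DIC = 3.93 mmol/kg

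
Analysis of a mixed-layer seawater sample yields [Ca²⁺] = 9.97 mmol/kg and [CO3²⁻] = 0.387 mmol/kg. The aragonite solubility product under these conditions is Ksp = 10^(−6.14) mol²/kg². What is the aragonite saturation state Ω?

Ksp = 10^(−6.14) = 7.244×10^-7
Ω = [Ca²⁺][CO3²⁻]/Ksp = (9.97×10^-3)(0.387×10^-3) / 7.244×10^-7 = 5.33

Ω = 5.33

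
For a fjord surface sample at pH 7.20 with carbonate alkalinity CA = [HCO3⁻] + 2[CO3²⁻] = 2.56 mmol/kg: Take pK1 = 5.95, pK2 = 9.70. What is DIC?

DIC = 2.70 mmol/kg

CA = [HCO3⁻] + 2[CO3²⁻] = (α₁ + 2α₂)·DIC
At pH 7.20: [H⁺]/K1 = 10^-1.25 = 0.056234, K2/[H⁺] = 10^-2.50 = 0.0031623
α₁ = 1/(1 + 0.056234 + 0.0031623) = 1/1.0594 = 0.9439; α₂ = α₁·K2/[H⁺] = 0.002985
α₁ + 2α₂ = 0.9499
DIC = CA / (α₁ + 2α₂) = 2.56 / 0.9499 = 2.70 mmol/kg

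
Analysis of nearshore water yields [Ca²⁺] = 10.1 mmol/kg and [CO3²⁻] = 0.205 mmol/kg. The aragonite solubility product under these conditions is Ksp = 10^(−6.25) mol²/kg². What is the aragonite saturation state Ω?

Ω = 3.68

Ksp = 10^(−6.25) = 5.623×10^-7
Ω = [Ca²⁺][CO3²⁻]/Ksp = (10.1×10^-3)(0.205×10^-3) / 5.623×10^-7 = 3.68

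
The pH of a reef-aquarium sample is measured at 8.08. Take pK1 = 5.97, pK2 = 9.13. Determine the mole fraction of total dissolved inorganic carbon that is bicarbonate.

α₁ = 0.912

α₁ = 1 / (1 + [H⁺]/K1 + K2/[H⁺]) = 1 / (1 + 10^-2.11 + 10^-1.05)
   = 1 / (1 + 0.0077625 + 0.089125) = 1/1.0969 = 0.9117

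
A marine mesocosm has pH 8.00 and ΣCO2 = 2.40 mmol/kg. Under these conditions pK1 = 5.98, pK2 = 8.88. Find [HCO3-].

[HCO3⁻] = 2.10 mmol/kg

α₁ = 1 / (1 + [H⁺]/K1 + K2/[H⁺]) = 1 / (1 + 10^-2.02 + 10^-0.88)
   = 1 / (1 + 0.0095499 + 0.13183) = 1/1.1414 = 0.8761
[HCO3⁻] = α₁ × DIC = 0.8761 × 2.40 = 2.10 mmol/kg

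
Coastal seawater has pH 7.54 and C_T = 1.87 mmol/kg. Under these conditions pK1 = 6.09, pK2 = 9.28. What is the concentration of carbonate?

[CO3²⁻] = 0.0323 mmol/kg

α₂ = 1 / (1 + [H⁺]/K2 + [H⁺]²/(K1K2)) = 1 / (1 + 10^+1.74 + 10^+0.29)
   = 1 / (1 + 54.954 + 1.9498) = 1/57.904 = 0.01727
[CO3²⁻] = α₂ × DIC = 0.01727 × 1.87 = 0.0323 mmol/kg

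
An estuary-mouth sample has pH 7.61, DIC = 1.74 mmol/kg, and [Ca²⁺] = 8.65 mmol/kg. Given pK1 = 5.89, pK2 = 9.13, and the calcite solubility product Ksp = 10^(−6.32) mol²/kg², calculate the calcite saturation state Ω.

α₂ = 1 / (1 + [H⁺]/K2 + [H⁺]²/(K1K2)) = 1 / (1 + 10^+1.52 + 10^-0.20)
   = 1 / (1 + 33.113 + 0.63096) = 1/34.744 = 0.02878
[CO3²⁻] = α₂ × DIC = 0.02878 × 1.74 = 0.05008 mmol/kg
Ksp = 10^(−6.32) = 4.786×10^-7
Ω = [Ca²⁺][CO3²⁻]/Ksp = (8.65×10^-3)(5.008×10^-5) / 4.786×10^-7 = 0.905

Ω = 0.905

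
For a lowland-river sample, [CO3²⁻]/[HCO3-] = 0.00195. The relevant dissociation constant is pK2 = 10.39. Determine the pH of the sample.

From K2 = [H⁺][CO3²⁻]/[HCO3-]:  pH = pK2 + log₁₀([CO3²⁻]/[HCO3-])
log₁₀(0.00195) = -2.710
pH = 10.39 + (-2.710) = 7.68

pH = 7.68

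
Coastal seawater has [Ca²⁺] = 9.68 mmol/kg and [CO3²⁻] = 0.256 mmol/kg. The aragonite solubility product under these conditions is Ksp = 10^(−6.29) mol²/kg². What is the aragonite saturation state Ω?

Ω = 4.83

Ksp = 10^(−6.29) = 5.129×10^-7
Ω = [Ca²⁺][CO3²⁻]/Ksp = (9.68×10^-3)(0.256×10^-3) / 5.129×10^-7 = 4.83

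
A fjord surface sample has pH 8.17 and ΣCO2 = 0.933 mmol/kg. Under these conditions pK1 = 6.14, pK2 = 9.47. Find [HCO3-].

α₁ = 1 / (1 + [H⁺]/K1 + K2/[H⁺]) = 1 / (1 + 10^-2.03 + 10^-1.30)
   = 1 / (1 + 0.0093325 + 0.050119) = 1/1.0595 = 0.9439
[HCO3⁻] = α₁ × DIC = 0.9439 × 0.933 = 0.881 mmol/kg

[HCO3⁻] = 0.881 mmol/kg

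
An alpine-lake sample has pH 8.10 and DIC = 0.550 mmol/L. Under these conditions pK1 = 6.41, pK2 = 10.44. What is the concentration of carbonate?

[CO3²⁻] = 2.45 μmol/L

α₂ = 1 / (1 + [H⁺]/K2 + [H⁺]²/(K1K2)) = 1 / (1 + 10^+2.34 + 10^+0.65)
   = 1 / (1 + 218.78 + 4.4668) = 1/224.24 = 0.004459
[CO3²⁻] = α₂ × DIC = 0.004459 × 0.550 = 0.00245 mmol/L = 2.45 μmol/L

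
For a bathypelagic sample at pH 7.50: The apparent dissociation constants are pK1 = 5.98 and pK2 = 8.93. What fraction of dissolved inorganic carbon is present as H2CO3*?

α₀ = 0.0283

α₀ = 1 / (1 + K1/[H⁺] + K1K2/[H⁺]²) = 1 / (1 + 10^+1.52 + 10^+0.09)
   = 1 / (1 + 33.113 + 1.2303) = 1/35.343 = 0.02829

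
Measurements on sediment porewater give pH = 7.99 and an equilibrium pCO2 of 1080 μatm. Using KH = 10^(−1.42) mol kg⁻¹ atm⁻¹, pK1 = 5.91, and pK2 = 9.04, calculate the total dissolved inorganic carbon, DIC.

DIC = 5.42 mmol/kg

[CO2*] = KH · pCO2 = 10^(−1.42) × 1080×10^-6 = 4.106×10^-5 mol/kg
α₀ = 1/(1 + K1/[H⁺] + K1K2/[H⁺]²) = 1/(1 + 10^+2.08 + 10^+1.03) = 0.007579
DIC = [CO2*]/α₀ = 4.106×10^-5 / 0.007579 = 5.42 mmol/kg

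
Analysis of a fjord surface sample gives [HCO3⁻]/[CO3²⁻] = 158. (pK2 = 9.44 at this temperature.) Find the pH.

From K2 = [H⁺][CO3²⁻]/[HCO3⁻]:  pH = pK2 − log₁₀([HCO3⁻]/[CO3²⁻])
log₁₀(158) = +2.199
pH = 9.44 − (+2.199) = 7.24

pH = 7.24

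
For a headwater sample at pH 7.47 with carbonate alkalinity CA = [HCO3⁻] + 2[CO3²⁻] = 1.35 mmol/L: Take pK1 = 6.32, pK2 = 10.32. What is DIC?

CA = [HCO3⁻] + 2[CO3²⁻] = (α₁ + 2α₂)·DIC
At pH 7.47: [H⁺]/K1 = 10^-1.15 = 0.070795, K2/[H⁺] = 10^-2.85 = 0.0014125
α₁ = 1/(1 + 0.070795 + 0.0014125) = 1/1.0722 = 0.9327; α₂ = α₁·K2/[H⁺] = 0.001317
α₁ + 2α₂ = 0.9353
DIC = CA / (α₁ + 2α₂) = 1.35 / 0.9353 = 1.44 mmol/L

DIC = 1.44 mmol/L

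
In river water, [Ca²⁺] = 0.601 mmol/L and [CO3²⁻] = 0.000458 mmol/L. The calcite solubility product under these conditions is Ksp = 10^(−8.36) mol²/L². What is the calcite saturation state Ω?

Ω = 0.0631

Ksp = 10^(−8.36) = 4.365×10^-9
Ω = [Ca²⁺][CO3²⁻]/Ksp = (0.601×10^-3)(0.000458×10^-3) / 4.365×10^-9 = 0.0631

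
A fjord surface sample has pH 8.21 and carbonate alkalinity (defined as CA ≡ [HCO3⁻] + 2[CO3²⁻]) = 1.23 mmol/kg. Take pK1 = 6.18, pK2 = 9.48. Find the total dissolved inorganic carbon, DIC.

DIC = 1.18 mmol/kg

CA = [HCO3⁻] + 2[CO3²⁻] = (α₁ + 2α₂)·DIC
At pH 8.21: [H⁺]/K1 = 10^-2.03 = 0.0093325, K2/[H⁺] = 10^-1.27 = 0.053703
α₁ = 1/(1 + 0.0093325 + 0.053703) = 1/1.0630 = 0.9407; α₂ = α₁·K2/[H⁺] = 0.05052
α₁ + 2α₂ = 1.0417
DIC = CA / (α₁ + 2α₂) = 1.23 / 1.0417 = 1.18 mmol/kg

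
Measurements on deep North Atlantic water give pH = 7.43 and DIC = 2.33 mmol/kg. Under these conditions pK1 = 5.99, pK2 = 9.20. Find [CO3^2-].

[CO3²⁻] = 0.0376 mmol/kg

α₂ = 1 / (1 + [H⁺]/K2 + [H⁺]²/(K1K2)) = 1 / (1 + 10^+1.77 + 10^+0.33)
   = 1 / (1 + 58.884 + 2.1380) = 1/62.022 = 0.01612
[CO3²⁻] = α₂ × DIC = 0.01612 × 2.33 = 0.0376 mmol/kg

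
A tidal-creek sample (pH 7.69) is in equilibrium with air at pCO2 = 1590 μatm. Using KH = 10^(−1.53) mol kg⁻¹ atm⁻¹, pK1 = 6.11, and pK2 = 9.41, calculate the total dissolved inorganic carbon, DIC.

DIC = 1.86 mmol/kg

[CO2*] = KH · pCO2 = 10^(−1.53) × 1590×10^-6 = 4.692×10^-5 mol/kg
α₀ = 1/(1 + K1/[H⁺] + K1K2/[H⁺]²) = 1/(1 + 10^+1.58 + 10^-0.14) = 0.02516
DIC = [CO2*]/α₀ = 4.692×10^-5 / 0.02516 = 1.86 mmol/kg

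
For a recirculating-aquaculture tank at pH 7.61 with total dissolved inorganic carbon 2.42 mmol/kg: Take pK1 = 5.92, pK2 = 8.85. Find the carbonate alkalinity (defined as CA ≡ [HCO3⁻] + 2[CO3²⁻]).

CA = [HCO3⁻] + 2[CO3²⁻] = (α₁ + 2α₂)·DIC
At pH 7.61: [H⁺]/K1 = 10^-1.69 = 0.020417, K2/[H⁺] = 10^-1.24 = 0.057544
α₁ = 1/(1 + 0.020417 + 0.057544) = 1/1.0780 = 0.9277; α₂ = α₁·K2/[H⁺] = 0.05338
α₁ + 2α₂ = 1.0344
CA = 1.0344 × 2.42 = 2.50 mmol/kg

CA = 2.50 mmol/kg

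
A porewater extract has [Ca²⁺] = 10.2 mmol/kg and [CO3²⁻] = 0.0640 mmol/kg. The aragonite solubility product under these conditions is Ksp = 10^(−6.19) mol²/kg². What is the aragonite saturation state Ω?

Ω = 1.01

Ksp = 10^(−6.19) = 6.457×10^-7
Ω = [Ca²⁺][CO3²⁻]/Ksp = (10.2×10^-3)(0.0640×10^-3) / 6.457×10^-7 = 1.01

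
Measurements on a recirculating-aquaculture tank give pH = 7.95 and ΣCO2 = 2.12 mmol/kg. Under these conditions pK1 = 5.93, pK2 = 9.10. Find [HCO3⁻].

[HCO3⁻] = 1.96 mmol/kg

α₁ = 1 / (1 + [H⁺]/K1 + K2/[H⁺]) = 1 / (1 + 10^-2.02 + 10^-1.15)
   = 1 / (1 + 0.0095499 + 0.070795) = 1/1.0803 = 0.9256
[HCO3⁻] = α₁ × DIC = 0.9256 × 2.12 = 1.96 mmol/kg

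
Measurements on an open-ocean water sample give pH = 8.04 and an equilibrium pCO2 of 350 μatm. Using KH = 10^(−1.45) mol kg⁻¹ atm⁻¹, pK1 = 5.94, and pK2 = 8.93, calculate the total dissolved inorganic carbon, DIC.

DIC = 1.78 mmol/kg

[CO2*] = KH · pCO2 = 10^(−1.45) × 350×10^-6 = 1.242×10^-5 mol/kg
α₀ = 1/(1 + K1/[H⁺] + K1K2/[H⁺]²) = 1/(1 + 10^+2.10 + 10^+1.21) = 0.006988
DIC = [CO2*]/α₀ = 1.242×10^-5 / 0.006988 = 1.78 mmol/kg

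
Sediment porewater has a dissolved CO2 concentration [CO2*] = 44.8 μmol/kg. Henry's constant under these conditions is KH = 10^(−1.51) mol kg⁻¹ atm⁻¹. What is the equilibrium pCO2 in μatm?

KH = 10^(−1.51) = 3.090×10^-2 mol kg⁻¹ atm⁻¹
pCO2 = [CO2*]/KH = 44.8×10^-6 / 3.090×10^-2 = 1.45×10^-3 atm = 1450 μatm

pCO2 = 1450 μatm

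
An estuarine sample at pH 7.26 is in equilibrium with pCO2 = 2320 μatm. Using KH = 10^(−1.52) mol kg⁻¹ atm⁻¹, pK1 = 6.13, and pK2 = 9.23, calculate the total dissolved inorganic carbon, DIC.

[CO2*] = KH · pCO2 = 10^(−1.52) × 2320×10^-6 = 7.006×10^-5 mol/kg
α₀ = 1/(1 + K1/[H⁺] + K1K2/[H⁺]²) = 1/(1 + 10^+1.13 + 10^-0.84) = 0.06833
DIC = [CO2*]/α₀ = 7.006×10^-5 / 0.06833 = 1.03 mmol/kg

DIC = 1.03 mmol/kg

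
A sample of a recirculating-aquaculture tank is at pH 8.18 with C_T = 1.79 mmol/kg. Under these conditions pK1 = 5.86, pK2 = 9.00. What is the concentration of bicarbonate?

α₁ = 1 / (1 + [H⁺]/K1 + K2/[H⁺]) = 1 / (1 + 10^-2.32 + 10^-0.82)
   = 1 / (1 + 0.0047863 + 0.15136) = 1/1.1561 = 0.8649
[HCO3⁻] = α₁ × DIC = 0.8649 × 1.79 = 1.55 mmol/kg

[HCO3⁻] = 1.55 mmol/kg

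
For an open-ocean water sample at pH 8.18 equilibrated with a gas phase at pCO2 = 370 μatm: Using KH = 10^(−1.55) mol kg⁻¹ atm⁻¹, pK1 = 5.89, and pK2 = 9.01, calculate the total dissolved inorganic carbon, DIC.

[CO2*] = KH · pCO2 = 10^(−1.55) × 370×10^-6 = 1.043×10^-5 mol/kg
α₀ = 1/(1 + K1/[H⁺] + K1K2/[H⁺]²) = 1/(1 + 10^+2.29 + 10^+1.46) = 0.004448
DIC = [CO2*]/α₀ = 1.043×10^-5 / 0.004448 = 2.34 mmol/kg

DIC = 2.34 mmol/kg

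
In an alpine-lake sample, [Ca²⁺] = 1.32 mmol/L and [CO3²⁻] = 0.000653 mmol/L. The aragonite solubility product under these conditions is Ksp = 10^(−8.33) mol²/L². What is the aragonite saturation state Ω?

Ksp = 10^(−8.33) = 4.677×10^-9
Ω = [Ca²⁺][CO3²⁻]/Ksp = (1.32×10^-3)(0.000653×10^-3) / 4.677×10^-9 = 0.184

Ω = 0.184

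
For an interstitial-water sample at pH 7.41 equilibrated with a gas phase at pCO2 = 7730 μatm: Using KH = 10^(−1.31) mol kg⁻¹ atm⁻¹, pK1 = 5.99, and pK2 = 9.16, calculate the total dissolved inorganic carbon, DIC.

[CO2*] = KH · pCO2 = 10^(−1.31) × 7730×10^-6 = 3.786×10^-4 mol/kg
α₀ = 1/(1 + K1/[H⁺] + K1K2/[H⁺]²) = 1/(1 + 10^+1.42 + 10^-0.33) = 0.03601
DIC = [CO2*]/α₀ = 3.786×10^-4 / 0.03601 = 10.5 mmol/kg

DIC = 10.5 mmol/kg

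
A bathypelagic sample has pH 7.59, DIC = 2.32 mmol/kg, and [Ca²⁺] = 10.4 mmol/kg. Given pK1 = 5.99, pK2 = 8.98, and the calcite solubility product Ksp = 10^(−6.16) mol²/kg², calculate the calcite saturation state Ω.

α₂ = 1 / (1 + [H⁺]/K2 + [H⁺]²/(K1K2)) = 1 / (1 + 10^+1.39 + 10^-0.21)
   = 1 / (1 + 24.547 + 0.61660) = 1/26.164 = 0.03822
[CO3²⁻] = α₂ × DIC = 0.03822 × 2.32 = 0.08867 mmol/kg
Ksp = 10^(−6.16) = 6.918×10^-7
Ω = [Ca²⁺][CO3²⁻]/Ksp = (10.4×10^-3)(8.867×10^-5) / 6.918×10^-7 = 1.33

Ω = 1.33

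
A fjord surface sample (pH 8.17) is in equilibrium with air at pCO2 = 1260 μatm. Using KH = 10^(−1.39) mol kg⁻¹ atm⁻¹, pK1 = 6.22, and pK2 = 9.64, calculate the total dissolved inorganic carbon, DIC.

DIC = 4.78 mmol/kg

[CO2*] = KH · pCO2 = 10^(−1.39) × 1260×10^-6 = 5.133×10^-5 mol/kg
α₀ = 1/(1 + K1/[H⁺] + K1K2/[H⁺]²) = 1/(1 + 10^+1.95 + 10^+0.48) = 0.01074
DIC = [CO2*]/α₀ = 5.133×10^-5 / 0.01074 = 4.78 mmol/kg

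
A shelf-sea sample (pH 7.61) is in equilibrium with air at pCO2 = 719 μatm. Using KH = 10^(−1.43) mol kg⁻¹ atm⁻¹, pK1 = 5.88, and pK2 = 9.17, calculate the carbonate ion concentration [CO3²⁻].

[CO3²⁻] = 0.0395 mmol/kg

[CO2*] = KH · pCO2 = 10^(−1.43) × 719×10^-6 = 2.671×10^-5 mol/kg
α₀ = 1/(1 + K1/[H⁺] + K1K2/[H⁺]²) = 1/(1 + 10^+1.73 + 10^+0.17) = 0.01780
DIC = [CO2*]/α₀ = 2.671×10^-5 / 0.01780 = 1.501 mmol/kg
[CO3²⁻] = α₂·DIC; α₂ = 0.02633, so [CO3²⁻] = 0.02633 × 1.501 = 0.0395 mmol/kg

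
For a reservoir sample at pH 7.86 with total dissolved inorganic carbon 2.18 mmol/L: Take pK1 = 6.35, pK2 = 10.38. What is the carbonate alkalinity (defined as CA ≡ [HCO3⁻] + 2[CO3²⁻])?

CA = 2.12 mmol/L

CA = [HCO3⁻] + 2[CO3²⁻] = (α₁ + 2α₂)·DIC
At pH 7.86: [H⁺]/K1 = 10^-1.51 = 0.030903, K2/[H⁺] = 10^-2.52 = 0.0030200
α₁ = 1/(1 + 0.030903 + 0.0030200) = 1/1.0339 = 0.9672; α₂ = α₁·K2/[H⁺] = 0.002921
α₁ + 2α₂ = 0.9730
CA = 0.9730 × 2.18 = 2.12 mmol/L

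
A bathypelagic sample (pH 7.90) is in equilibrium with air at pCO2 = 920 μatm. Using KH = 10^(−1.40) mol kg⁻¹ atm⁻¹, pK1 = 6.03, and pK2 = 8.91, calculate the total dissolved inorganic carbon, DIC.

DIC = 3.02 mmol/kg

[CO2*] = KH · pCO2 = 10^(−1.40) × 920×10^-6 = 3.663×10^-5 mol/kg
α₀ = 1/(1 + K1/[H⁺] + K1K2/[H⁺]²) = 1/(1 + 10^+1.87 + 10^+0.86) = 0.01214
DIC = [CO2*]/α₀ = 3.663×10^-5 / 0.01214 = 3.02 mmol/kg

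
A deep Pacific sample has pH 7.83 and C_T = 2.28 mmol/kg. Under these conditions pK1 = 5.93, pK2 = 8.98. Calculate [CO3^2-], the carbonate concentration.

[CO3²⁻] = 0.149 mmol/kg

α₂ = 1 / (1 + [H⁺]/K2 + [H⁺]²/(K1K2)) = 1 / (1 + 10^+1.15 + 10^-0.75)
   = 1 / (1 + 14.125 + 0.17783) = 1/15.303 = 0.06535
[CO3²⁻] = α₂ × DIC = 0.06535 × 2.28 = 0.149 mmol/kg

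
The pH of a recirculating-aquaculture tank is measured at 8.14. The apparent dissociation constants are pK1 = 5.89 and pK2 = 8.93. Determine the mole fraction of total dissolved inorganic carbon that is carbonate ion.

α₂ = 1 / (1 + [H⁺]/K2 + [H⁺]²/(K1K2)) = 1 / (1 + 10^+0.79 + 10^-1.46)
   = 1 / (1 + 6.1660 + 0.034674) = 1/7.2006 = 0.1389

α₂ = 0.139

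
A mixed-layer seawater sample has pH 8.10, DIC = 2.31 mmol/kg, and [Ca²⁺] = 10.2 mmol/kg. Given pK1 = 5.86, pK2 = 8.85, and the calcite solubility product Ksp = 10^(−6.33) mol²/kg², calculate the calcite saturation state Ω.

α₂ = 1 / (1 + [H⁺]/K2 + [H⁺]²/(K1K2)) = 1 / (1 + 10^+0.75 + 10^-1.49)
   = 1 / (1 + 5.6234 + 0.032359) = 1/6.6558 = 0.1502
[CO3²⁻] = α₂ × DIC = 0.1502 × 2.31 = 0.3471 mmol/kg
Ksp = 10^(−6.33) = 4.677×10^-7
Ω = [Ca²⁺][CO3²⁻]/Ksp = (10.2×10^-3)(3.471×10^-4) / 4.677×10^-7 = 7.57

Ω = 7.57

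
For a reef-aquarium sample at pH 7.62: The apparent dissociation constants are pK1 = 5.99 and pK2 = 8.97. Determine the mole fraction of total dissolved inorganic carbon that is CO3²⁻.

α₂ = 0.0418

α₂ = 1 / (1 + [H⁺]/K2 + [H⁺]²/(K1K2)) = 1 / (1 + 10^+1.35 + 10^-0.28)
   = 1 / (1 + 22.387 + 0.52481) = 1/23.912 = 0.04182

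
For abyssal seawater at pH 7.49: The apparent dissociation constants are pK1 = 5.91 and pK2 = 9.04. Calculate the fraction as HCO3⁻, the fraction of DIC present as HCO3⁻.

α₁ = 0.948

α₁ = 1 / (1 + [H⁺]/K1 + K2/[H⁺]) = 1 / (1 + 10^-1.58 + 10^-1.55)
   = 1 / (1 + 0.026303 + 0.028184) = 1/1.0545 = 0.9483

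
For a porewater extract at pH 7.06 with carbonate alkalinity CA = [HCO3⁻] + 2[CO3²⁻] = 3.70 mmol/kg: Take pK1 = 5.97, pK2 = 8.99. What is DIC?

DIC = 3.95 mmol/kg

CA = [HCO3⁻] + 2[CO3²⁻] = (α₁ + 2α₂)·DIC
At pH 7.06: [H⁺]/K1 = 10^-1.09 = 0.081283, K2/[H⁺] = 10^-1.93 = 0.011749
α₁ = 1/(1 + 0.081283 + 0.011749) = 1/1.0930 = 0.9149; α₂ = α₁·K2/[H⁺] = 0.01075
α₁ + 2α₂ = 0.9364
DIC = CA / (α₁ + 2α₂) = 3.70 / 0.9364 = 3.95 mmol/kg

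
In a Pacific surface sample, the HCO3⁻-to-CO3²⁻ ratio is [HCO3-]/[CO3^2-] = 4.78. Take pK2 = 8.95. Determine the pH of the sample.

From K2 = [H⁺][CO3^2-]/[HCO3-]:  pH = pK2 − log₁₀([HCO3-]/[CO3^2-])
log₁₀(4.78) = +0.679
pH = 8.95 − (+0.679) = 8.27

pH = 8.27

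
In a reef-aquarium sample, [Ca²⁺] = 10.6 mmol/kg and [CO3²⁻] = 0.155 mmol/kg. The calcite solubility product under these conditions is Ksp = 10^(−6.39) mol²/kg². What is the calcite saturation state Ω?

Ksp = 10^(−6.39) = 4.074×10^-7
Ω = [Ca²⁺][CO3²⁻]/Ksp = (10.6×10^-3)(0.155×10^-3) / 4.074×10^-7 = 4.03

Ω = 4.03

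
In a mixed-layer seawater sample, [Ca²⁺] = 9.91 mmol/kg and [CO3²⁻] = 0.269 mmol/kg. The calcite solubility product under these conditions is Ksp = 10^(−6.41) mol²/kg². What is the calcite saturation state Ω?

Ω = 6.85

Ksp = 10^(−6.41) = 3.890×10^-7
Ω = [Ca²⁺][CO3²⁻]/Ksp = (9.91×10^-3)(0.269×10^-3) / 3.890×10^-7 = 6.85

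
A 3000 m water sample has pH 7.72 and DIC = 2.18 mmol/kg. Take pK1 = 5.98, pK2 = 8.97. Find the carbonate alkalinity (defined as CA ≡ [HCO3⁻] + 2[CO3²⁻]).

CA = 2.26 mmol/kg

CA = [HCO3⁻] + 2[CO3²⁻] = (α₁ + 2α₂)·DIC
At pH 7.72: [H⁺]/K1 = 10^-1.74 = 0.018197, K2/[H⁺] = 10^-1.25 = 0.056234
α₁ = 1/(1 + 0.018197 + 0.056234) = 1/1.0744 = 0.9307; α₂ = α₁·K2/[H⁺] = 0.05234
α₁ + 2α₂ = 1.0354
CA = 1.0354 × 2.18 = 2.26 mmol/kg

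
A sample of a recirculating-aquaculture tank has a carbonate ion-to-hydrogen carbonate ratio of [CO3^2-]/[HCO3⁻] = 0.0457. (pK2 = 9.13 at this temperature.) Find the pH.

pH = 7.79

From K2 = [H⁺][CO3^2-]/[HCO3⁻]:  pH = pK2 + log₁₀([CO3^2-]/[HCO3⁻])
log₁₀(0.0457) = -1.340
pH = 9.13 + (-1.340) = 7.79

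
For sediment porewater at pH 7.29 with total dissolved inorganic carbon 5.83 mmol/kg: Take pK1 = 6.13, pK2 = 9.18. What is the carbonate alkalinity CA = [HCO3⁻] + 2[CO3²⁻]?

CA = 5.53 mmol/kg

CA = [HCO3⁻] + 2[CO3²⁻] = (α₁ + 2α₂)·DIC
At pH 7.29: [H⁺]/K1 = 10^-1.16 = 0.069183, K2/[H⁺] = 10^-1.89 = 0.012882
α₁ = 1/(1 + 0.069183 + 0.012882) = 1/1.0821 = 0.9242; α₂ = α₁·K2/[H⁺] = 0.01191
α₁ + 2α₂ = 0.9480
CA = 0.9480 × 5.83 = 5.53 mmol/kg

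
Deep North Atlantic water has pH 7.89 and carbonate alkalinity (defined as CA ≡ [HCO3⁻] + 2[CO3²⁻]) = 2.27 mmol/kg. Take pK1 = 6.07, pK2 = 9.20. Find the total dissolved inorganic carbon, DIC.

CA = [HCO3⁻] + 2[CO3²⁻] = (α₁ + 2α₂)·DIC
At pH 7.89: [H⁺]/K1 = 10^-1.82 = 0.015136, K2/[H⁺] = 10^-1.31 = 0.048978
α₁ = 1/(1 + 0.015136 + 0.048978) = 1/1.0641 = 0.9397; α₂ = α₁·K2/[H⁺] = 0.04603
α₁ + 2α₂ = 1.0318
DIC = CA / (α₁ + 2α₂) = 2.27 / 1.0318 = 2.20 mmol/kg

DIC = 2.20 mmol/kg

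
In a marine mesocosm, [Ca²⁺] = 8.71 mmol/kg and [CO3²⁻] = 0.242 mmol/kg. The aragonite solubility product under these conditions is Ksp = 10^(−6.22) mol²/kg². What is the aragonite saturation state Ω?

Ksp = 10^(−6.22) = 6.026×10^-7
Ω = [Ca²⁺][CO3²⁻]/Ksp = (8.71×10^-3)(0.242×10^-3) / 6.026×10^-7 = 3.50

Ω = 3.50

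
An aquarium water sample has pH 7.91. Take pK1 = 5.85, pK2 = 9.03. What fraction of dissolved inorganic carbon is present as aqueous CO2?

α₀ = 1 / (1 + K1/[H⁺] + K1K2/[H⁺]²) = 1 / (1 + 10^+2.06 + 10^+0.94)
   = 1 / (1 + 114.82 + 8.7096) = 1/124.52 = 0.008031

α₀ = 0.00803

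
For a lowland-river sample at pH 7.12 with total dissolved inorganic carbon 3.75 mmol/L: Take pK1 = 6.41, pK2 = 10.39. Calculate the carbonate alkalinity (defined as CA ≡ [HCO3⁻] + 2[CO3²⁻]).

CA = [HCO3⁻] + 2[CO3²⁻] = (α₁ + 2α₂)·DIC
At pH 7.12: [H⁺]/K1 = 10^-0.71 = 0.19498, K2/[H⁺] = 10^-3.27 = 0.00053703
α₁ = 1/(1 + 0.19498 + 0.00053703) = 1/1.1955 = 0.8365; α₂ = α₁·K2/[H⁺] = 0.0004492
α₁ + 2α₂ = 0.8374
CA = 0.8374 × 3.75 = 3.14 mmol/L

CA = 3.14 mmol/L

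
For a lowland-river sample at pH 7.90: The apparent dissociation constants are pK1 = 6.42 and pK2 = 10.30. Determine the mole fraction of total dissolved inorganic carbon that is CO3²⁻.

α₂ = 0.00384

α₂ = 1 / (1 + [H⁺]/K2 + [H⁺]²/(K1K2)) = 1 / (1 + 10^+2.40 + 10^+0.92)
   = 1 / (1 + 251.19 + 8.3176) = 1/260.51 = 0.003839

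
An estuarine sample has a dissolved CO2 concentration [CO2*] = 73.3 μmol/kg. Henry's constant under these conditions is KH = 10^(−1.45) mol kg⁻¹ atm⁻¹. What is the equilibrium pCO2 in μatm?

KH = 10^(−1.45) = 3.548×10^-2 mol kg⁻¹ atm⁻¹
pCO2 = [CO2*]/KH = 73.3×10^-6 / 3.548×10^-2 = 2.07×10^-3 atm = 2070 μatm

pCO2 = 2070 μatm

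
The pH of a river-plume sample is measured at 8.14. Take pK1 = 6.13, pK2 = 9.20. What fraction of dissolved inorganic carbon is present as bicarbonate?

α₁ = 0.912

α₁ = 1 / (1 + [H⁺]/K1 + K2/[H⁺]) = 1 / (1 + 10^-2.01 + 10^-1.06)
   = 1 / (1 + 0.0097724 + 0.087096) = 1/1.0969 = 0.9117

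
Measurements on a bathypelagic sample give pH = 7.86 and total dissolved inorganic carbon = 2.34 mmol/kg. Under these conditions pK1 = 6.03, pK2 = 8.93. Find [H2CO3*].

[CO2*] = 0.0315 mmol/kg

α₀ = 1 / (1 + K1/[H⁺] + K1K2/[H⁺]²) = 1 / (1 + 10^+1.83 + 10^+0.76)
   = 1 / (1 + 67.608 + 5.7544) = 1/74.363 = 0.01345
[CO2*] = α₀ × DIC = 0.01345 × 2.34 = 0.0315 mmol/kg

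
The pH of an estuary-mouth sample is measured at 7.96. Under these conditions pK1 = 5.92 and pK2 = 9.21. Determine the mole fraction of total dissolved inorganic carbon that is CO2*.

α₀ = 0.00856

α₀ = 1 / (1 + K1/[H⁺] + K1K2/[H⁺]²) = 1 / (1 + 10^+2.04 + 10^+0.79)
   = 1 / (1 + 109.65 + 6.1660) = 1/116.81 = 0.008561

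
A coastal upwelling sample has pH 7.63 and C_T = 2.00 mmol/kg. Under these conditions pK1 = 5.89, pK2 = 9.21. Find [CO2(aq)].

[CO2*] = 0.0348 mmol/kg

α₀ = 1 / (1 + K1/[H⁺] + K1K2/[H⁺]²) = 1 / (1 + 10^+1.74 + 10^+0.16)
   = 1 / (1 + 54.954 + 1.4454) = 1/57.400 = 0.01742
[CO2*] = α₀ × DIC = 0.01742 × 2.00 = 0.0348 mmol/kg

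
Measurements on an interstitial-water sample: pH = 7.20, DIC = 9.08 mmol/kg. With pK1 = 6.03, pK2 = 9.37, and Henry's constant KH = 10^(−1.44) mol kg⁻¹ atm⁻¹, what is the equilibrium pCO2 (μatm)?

pCO2 = 1.57×10^4 μatm

α₀ = 1 / (1 + K1/[H⁺] + K1K2/[H⁺]²) = 1 / (1 + 10^+1.17 + 10^-1.00)
   = 1 / (1 + 14.791 + 0.10000) = 1/15.891 = 0.06293
[CO2*] = α₀ × DIC = 0.06293 × 9.08 = 0.5714 mmol/kg
pCO2 = [CO2*]/KH = 5.714×10^-4 / 3.631×10^-2 = 1.57×10^4 μatm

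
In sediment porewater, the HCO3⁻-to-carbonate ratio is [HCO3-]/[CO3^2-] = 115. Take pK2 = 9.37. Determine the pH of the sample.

pH = 7.31

From K2 = [H⁺][CO3^2-]/[HCO3-]:  pH = pK2 − log₁₀([HCO3-]/[CO3^2-])
log₁₀(115) = +2.061
pH = 9.37 − (+2.061) = 7.31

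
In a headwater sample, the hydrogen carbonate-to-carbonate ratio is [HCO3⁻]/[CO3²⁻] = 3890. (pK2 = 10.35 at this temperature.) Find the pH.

From K2 = [H⁺][CO3²⁻]/[HCO3⁻]:  pH = pK2 − log₁₀([HCO3⁻]/[CO3²⁻])
log₁₀(3890) = +3.590
pH = 10.35 − (+3.590) = 6.76

pH = 6.76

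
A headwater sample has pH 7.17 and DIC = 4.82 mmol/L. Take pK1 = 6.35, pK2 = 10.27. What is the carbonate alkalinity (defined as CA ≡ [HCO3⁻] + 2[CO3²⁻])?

CA = [HCO3⁻] + 2[CO3²⁻] = (α₁ + 2α₂)·DIC
At pH 7.17: [H⁺]/K1 = 10^-0.82 = 0.15136, K2/[H⁺] = 10^-3.10 = 0.00079433
α₁ = 1/(1 + 0.15136 + 0.00079433) = 1/1.1522 = 0.8679; α₂ = α₁·K2/[H⁺] = 0.0006894
α₁ + 2α₂ = 0.8693
CA = 0.8693 × 4.82 = 4.19 mmol/L

CA = 4.19 mmol/L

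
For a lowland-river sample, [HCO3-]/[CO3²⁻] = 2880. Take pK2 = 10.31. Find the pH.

pH = 6.85

From K2 = [H⁺][CO3²⁻]/[HCO3-]:  pH = pK2 − log₁₀([HCO3-]/[CO3²⁻])
log₁₀(2880) = +3.459
pH = 10.31 − (+3.459) = 6.85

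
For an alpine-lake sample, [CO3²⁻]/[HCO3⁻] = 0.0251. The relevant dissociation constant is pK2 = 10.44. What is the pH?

From K2 = [H⁺][CO3²⁻]/[HCO3⁻]:  pH = pK2 + log₁₀([CO3²⁻]/[HCO3⁻])
log₁₀(0.0251) = -1.600
pH = 10.44 + (-1.600) = 8.84

pH = 8.84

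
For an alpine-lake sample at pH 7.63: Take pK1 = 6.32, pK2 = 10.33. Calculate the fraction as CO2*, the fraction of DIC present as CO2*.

α₀ = 0.0466

α₀ = 1 / (1 + K1/[H⁺] + K1K2/[H⁺]²) = 1 / (1 + 10^+1.31 + 10^-1.39)
   = 1 / (1 + 20.417 + 0.040738) = 1/21.458 = 0.04660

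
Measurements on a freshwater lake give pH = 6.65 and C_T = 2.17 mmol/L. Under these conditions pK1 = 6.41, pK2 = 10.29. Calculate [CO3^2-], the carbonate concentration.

α₂ = 1 / (1 + [H⁺]/K2 + [H⁺]²/(K1K2)) = 1 / (1 + 10^+3.64 + 10^+3.40)
   = 1 / (1 + 4365.2 + 2511.9) = 1/6878.0 = 0.0001454
[CO3²⁻] = α₂ × DIC = 0.0001454 × 2.17 = 0.000315 mmol/L = 0.315 μmol/L

[CO3²⁻] = 0.315 μmol/L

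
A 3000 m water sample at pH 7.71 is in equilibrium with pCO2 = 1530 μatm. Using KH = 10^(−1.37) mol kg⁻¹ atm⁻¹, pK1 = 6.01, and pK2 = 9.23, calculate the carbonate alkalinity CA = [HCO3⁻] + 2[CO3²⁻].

CA = 3.47 mmol/kg

[CO2*] = KH · pCO2 = 10^(−1.37) × 1530×10^-6 = 6.527×10^-5 mol/kg
α₀ = 1/(1 + K1/[H⁺] + K1K2/[H⁺]²) = 1/(1 + 10^+1.70 + 10^+0.18) = 0.01900
DIC = [CO2*]/α₀ = 6.527×10^-5 / 0.01900 = 3.435 mmol/kg
CA = (α₁ + 2α₂)·DIC = (0.9522 + 2×0.02876) × 3.435 = 3.47 mmol/kg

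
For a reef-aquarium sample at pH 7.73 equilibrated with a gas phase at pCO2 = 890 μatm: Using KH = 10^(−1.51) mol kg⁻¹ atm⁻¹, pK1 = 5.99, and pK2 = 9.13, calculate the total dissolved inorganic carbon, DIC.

DIC = 1.60 mmol/kg

[CO2*] = KH · pCO2 = 10^(−1.51) × 890×10^-6 = 2.750×10^-5 mol/kg
α₀ = 1/(1 + K1/[H⁺] + K1K2/[H⁺]²) = 1/(1 + 10^+1.74 + 10^+0.34) = 0.01720
DIC = [CO2*]/α₀ = 2.750×10^-5 / 0.01720 = 1.60 mmol/kg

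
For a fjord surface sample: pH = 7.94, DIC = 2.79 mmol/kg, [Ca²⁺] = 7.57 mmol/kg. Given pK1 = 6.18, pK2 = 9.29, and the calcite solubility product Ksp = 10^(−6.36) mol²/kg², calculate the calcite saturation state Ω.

Ω = 2.03

α₂ = 1 / (1 + [H⁺]/K2 + [H⁺]²/(K1K2)) = 1 / (1 + 10^+1.35 + 10^-0.41)
   = 1 / (1 + 22.387 + 0.38905) = 1/23.776 = 0.04206
[CO3²⁻] = α₂ × DIC = 0.04206 × 2.79 = 0.1173 mmol/kg
Ksp = 10^(−6.36) = 4.365×10^-7
Ω = [Ca²⁺][CO3²⁻]/Ksp = (7.57×10^-3)(1.173×10^-4) / 4.365×10^-7 = 2.03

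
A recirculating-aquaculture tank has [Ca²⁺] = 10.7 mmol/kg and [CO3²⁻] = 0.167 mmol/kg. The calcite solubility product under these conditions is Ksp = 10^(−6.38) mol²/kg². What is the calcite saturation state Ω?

Ksp = 10^(−6.38) = 4.169×10^-7
Ω = [Ca²⁺][CO3²⁻]/Ksp = (10.7×10^-3)(0.167×10^-3) / 4.169×10^-7 = 4.29

Ω = 4.29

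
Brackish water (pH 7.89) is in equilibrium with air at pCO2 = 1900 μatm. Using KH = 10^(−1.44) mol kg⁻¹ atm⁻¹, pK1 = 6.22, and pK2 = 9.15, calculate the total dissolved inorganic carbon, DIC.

[CO2*] = KH · pCO2 = 10^(−1.44) × 1900×10^-6 = 6.898×10^-5 mol/kg
α₀ = 1/(1 + K1/[H⁺] + K1K2/[H⁺]²) = 1/(1 + 10^+1.67 + 10^+0.41) = 0.01986
DIC = [CO2*]/α₀ = 6.898×10^-5 / 0.01986 = 3.47 mmol/kg

DIC = 3.47 mmol/kg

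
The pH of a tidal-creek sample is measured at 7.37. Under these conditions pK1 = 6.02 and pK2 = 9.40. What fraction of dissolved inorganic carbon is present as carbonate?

α₂ = 0.00885

α₂ = 1 / (1 + [H⁺]/K2 + [H⁺]²/(K1K2)) = 1 / (1 + 10^+2.03 + 10^+0.68)
   = 1 / (1 + 107.15 + 4.7863) = 1/112.94 = 0.008854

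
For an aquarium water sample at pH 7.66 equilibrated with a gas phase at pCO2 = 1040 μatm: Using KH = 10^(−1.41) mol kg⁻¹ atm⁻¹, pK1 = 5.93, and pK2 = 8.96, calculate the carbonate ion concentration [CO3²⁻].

[CO3²⁻] = 0.109 mmol/kg

[CO2*] = KH · pCO2 = 10^(−1.41) × 1040×10^-6 = 4.046×10^-5 mol/kg
α₀ = 1/(1 + K1/[H⁺] + K1K2/[H⁺]²) = 1/(1 + 10^+1.73 + 10^+0.43) = 0.01742
DIC = [CO2*]/α₀ = 4.046×10^-5 / 0.01742 = 2.322 mmol/kg
[CO3²⁻] = α₂·DIC; α₂ = 0.04690, so [CO3²⁻] = 0.04690 × 2.322 = 0.109 mmol/kg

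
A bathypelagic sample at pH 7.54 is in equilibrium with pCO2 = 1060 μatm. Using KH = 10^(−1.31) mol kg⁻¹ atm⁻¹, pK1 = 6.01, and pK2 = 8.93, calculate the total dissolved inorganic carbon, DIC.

DIC = 1.88 mmol/kg

[CO2*] = KH · pCO2 = 10^(−1.31) × 1060×10^-6 = 5.192×10^-5 mol/kg
α₀ = 1/(1 + K1/[H⁺] + K1K2/[H⁺]²) = 1/(1 + 10^+1.53 + 10^+0.14) = 0.02757
DIC = [CO2*]/α₀ = 5.192×10^-5 / 0.02757 = 1.88 mmol/kg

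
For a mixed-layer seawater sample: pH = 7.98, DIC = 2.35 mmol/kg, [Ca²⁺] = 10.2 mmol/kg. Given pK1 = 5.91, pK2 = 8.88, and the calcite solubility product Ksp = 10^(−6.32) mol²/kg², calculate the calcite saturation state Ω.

Ω = 5.56

α₂ = 1 / (1 + [H⁺]/K2 + [H⁺]²/(K1K2)) = 1 / (1 + 10^+0.90 + 10^-1.17)
   = 1 / (1 + 7.9433 + 0.067608) = 1/9.0109 = 0.1110
[CO3²⁻] = α₂ × DIC = 0.1110 × 2.35 = 0.2608 mmol/kg
Ksp = 10^(−6.32) = 4.786×10^-7
Ω = [Ca²⁺][CO3²⁻]/Ksp = (10.2×10^-3)(2.608×10^-4) / 4.786×10^-7 = 5.56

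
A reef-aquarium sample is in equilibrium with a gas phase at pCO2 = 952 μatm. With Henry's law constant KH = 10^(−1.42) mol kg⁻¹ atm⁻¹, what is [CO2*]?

[CO2*] = 36.2 μmol/kg

KH = 10^(−1.42) = 3.802×10^-2 mol kg⁻¹ atm⁻¹
[CO2*] = KH · pCO2 = 3.802×10^-2 × 952×10^-6 atm = 3.62×10^-5 mol/kg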